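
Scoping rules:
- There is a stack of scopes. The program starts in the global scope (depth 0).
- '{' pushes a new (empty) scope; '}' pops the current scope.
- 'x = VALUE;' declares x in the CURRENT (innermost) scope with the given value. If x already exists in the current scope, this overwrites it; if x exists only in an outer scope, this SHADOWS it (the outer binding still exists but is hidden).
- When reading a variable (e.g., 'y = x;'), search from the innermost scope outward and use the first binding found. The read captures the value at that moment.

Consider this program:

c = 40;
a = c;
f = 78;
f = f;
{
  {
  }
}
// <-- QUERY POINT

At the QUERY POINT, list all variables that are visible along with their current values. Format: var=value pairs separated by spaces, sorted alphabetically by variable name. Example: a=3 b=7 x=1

Step 1: declare c=40 at depth 0
Step 2: declare a=(read c)=40 at depth 0
Step 3: declare f=78 at depth 0
Step 4: declare f=(read f)=78 at depth 0
Step 5: enter scope (depth=1)
Step 6: enter scope (depth=2)
Step 7: exit scope (depth=1)
Step 8: exit scope (depth=0)
Visible at query point: a=40 c=40 f=78

Answer: a=40 c=40 f=78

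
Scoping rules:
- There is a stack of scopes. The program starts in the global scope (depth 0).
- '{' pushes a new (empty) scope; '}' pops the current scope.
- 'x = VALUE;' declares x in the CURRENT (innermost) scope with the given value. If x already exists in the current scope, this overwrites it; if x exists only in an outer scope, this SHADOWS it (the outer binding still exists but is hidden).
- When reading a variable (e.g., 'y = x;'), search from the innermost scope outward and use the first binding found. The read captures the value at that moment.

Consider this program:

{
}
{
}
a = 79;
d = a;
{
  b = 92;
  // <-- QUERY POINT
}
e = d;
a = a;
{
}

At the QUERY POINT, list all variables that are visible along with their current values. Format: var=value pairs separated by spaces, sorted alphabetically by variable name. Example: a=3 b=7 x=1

Answer: a=79 b=92 d=79

Derivation:
Step 1: enter scope (depth=1)
Step 2: exit scope (depth=0)
Step 3: enter scope (depth=1)
Step 4: exit scope (depth=0)
Step 5: declare a=79 at depth 0
Step 6: declare d=(read a)=79 at depth 0
Step 7: enter scope (depth=1)
Step 8: declare b=92 at depth 1
Visible at query point: a=79 b=92 d=79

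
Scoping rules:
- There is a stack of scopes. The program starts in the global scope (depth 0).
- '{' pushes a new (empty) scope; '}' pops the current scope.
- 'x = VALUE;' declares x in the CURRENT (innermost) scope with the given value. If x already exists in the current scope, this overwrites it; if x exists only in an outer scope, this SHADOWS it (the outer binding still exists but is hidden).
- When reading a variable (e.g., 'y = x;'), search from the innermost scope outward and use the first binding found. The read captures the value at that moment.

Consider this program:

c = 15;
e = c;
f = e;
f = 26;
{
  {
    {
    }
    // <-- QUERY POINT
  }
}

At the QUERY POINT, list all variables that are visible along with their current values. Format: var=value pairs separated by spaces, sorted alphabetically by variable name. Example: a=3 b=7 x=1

Step 1: declare c=15 at depth 0
Step 2: declare e=(read c)=15 at depth 0
Step 3: declare f=(read e)=15 at depth 0
Step 4: declare f=26 at depth 0
Step 5: enter scope (depth=1)
Step 6: enter scope (depth=2)
Step 7: enter scope (depth=3)
Step 8: exit scope (depth=2)
Visible at query point: c=15 e=15 f=26

Answer: c=15 e=15 f=26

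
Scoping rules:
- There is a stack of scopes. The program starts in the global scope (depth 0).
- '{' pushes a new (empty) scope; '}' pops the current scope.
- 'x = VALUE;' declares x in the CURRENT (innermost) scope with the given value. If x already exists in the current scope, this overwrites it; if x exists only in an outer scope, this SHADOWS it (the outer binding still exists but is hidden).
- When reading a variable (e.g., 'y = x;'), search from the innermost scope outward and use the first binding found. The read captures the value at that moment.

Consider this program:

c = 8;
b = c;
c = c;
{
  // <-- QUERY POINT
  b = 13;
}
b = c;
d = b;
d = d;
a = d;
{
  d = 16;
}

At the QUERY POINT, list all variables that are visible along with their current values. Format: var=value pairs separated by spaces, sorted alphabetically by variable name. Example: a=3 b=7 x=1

Answer: b=8 c=8

Derivation:
Step 1: declare c=8 at depth 0
Step 2: declare b=(read c)=8 at depth 0
Step 3: declare c=(read c)=8 at depth 0
Step 4: enter scope (depth=1)
Visible at query point: b=8 c=8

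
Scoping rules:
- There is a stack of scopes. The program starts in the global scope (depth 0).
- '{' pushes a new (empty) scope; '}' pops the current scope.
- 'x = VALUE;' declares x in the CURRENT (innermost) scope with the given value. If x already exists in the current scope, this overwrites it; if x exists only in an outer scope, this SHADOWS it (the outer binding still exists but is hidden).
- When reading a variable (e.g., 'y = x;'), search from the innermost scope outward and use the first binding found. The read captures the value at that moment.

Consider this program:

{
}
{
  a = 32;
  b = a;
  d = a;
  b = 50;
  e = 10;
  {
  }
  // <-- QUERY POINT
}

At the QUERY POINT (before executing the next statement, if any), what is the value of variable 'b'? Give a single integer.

Step 1: enter scope (depth=1)
Step 2: exit scope (depth=0)
Step 3: enter scope (depth=1)
Step 4: declare a=32 at depth 1
Step 5: declare b=(read a)=32 at depth 1
Step 6: declare d=(read a)=32 at depth 1
Step 7: declare b=50 at depth 1
Step 8: declare e=10 at depth 1
Step 9: enter scope (depth=2)
Step 10: exit scope (depth=1)
Visible at query point: a=32 b=50 d=32 e=10

Answer: 50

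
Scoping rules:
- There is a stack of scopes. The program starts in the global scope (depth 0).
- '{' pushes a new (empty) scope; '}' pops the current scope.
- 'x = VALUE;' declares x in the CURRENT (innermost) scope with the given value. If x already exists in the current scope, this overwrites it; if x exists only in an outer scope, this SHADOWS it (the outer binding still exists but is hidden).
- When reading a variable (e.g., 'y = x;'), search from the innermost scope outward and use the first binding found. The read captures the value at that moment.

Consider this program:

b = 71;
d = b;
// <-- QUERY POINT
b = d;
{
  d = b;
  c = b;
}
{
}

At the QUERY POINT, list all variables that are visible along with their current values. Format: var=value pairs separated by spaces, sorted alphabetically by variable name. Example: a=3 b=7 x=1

Answer: b=71 d=71

Derivation:
Step 1: declare b=71 at depth 0
Step 2: declare d=(read b)=71 at depth 0
Visible at query point: b=71 d=71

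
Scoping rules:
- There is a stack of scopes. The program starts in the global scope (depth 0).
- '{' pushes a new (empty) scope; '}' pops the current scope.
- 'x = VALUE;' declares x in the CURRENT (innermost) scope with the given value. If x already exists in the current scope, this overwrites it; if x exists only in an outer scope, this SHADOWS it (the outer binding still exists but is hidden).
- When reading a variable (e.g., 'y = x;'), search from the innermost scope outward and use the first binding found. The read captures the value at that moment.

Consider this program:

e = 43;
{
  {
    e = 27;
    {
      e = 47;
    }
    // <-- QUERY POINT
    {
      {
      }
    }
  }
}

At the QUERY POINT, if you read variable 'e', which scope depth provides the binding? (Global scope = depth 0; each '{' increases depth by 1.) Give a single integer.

Answer: 2

Derivation:
Step 1: declare e=43 at depth 0
Step 2: enter scope (depth=1)
Step 3: enter scope (depth=2)
Step 4: declare e=27 at depth 2
Step 5: enter scope (depth=3)
Step 6: declare e=47 at depth 3
Step 7: exit scope (depth=2)
Visible at query point: e=27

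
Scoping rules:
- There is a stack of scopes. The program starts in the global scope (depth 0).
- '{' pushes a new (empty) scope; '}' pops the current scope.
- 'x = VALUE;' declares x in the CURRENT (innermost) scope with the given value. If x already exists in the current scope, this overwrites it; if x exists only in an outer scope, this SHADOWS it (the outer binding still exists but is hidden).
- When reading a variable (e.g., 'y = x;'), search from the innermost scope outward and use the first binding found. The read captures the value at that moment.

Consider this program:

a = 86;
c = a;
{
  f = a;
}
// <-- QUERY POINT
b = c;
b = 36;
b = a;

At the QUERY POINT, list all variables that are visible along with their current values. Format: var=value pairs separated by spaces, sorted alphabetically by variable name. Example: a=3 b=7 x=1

Step 1: declare a=86 at depth 0
Step 2: declare c=(read a)=86 at depth 0
Step 3: enter scope (depth=1)
Step 4: declare f=(read a)=86 at depth 1
Step 5: exit scope (depth=0)
Visible at query point: a=86 c=86

Answer: a=86 c=86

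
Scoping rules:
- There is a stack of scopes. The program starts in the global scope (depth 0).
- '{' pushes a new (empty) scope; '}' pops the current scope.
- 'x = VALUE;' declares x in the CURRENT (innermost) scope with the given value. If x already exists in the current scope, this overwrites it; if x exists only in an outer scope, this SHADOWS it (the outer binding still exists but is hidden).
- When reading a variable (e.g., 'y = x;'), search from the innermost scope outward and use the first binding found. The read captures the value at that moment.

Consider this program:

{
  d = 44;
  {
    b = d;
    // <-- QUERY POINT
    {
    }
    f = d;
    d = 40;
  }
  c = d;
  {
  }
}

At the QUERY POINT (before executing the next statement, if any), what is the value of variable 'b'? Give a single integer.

Step 1: enter scope (depth=1)
Step 2: declare d=44 at depth 1
Step 3: enter scope (depth=2)
Step 4: declare b=(read d)=44 at depth 2
Visible at query point: b=44 d=44

Answer: 44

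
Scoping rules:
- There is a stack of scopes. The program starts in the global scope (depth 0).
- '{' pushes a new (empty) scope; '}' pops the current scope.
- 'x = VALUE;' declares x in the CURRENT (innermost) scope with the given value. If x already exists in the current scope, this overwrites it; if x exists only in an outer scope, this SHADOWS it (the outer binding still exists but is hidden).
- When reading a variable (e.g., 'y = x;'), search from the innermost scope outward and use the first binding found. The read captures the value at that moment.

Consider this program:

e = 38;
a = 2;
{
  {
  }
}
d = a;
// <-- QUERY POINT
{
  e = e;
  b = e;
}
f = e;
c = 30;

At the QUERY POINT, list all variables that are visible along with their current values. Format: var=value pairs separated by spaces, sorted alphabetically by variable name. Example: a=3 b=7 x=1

Answer: a=2 d=2 e=38

Derivation:
Step 1: declare e=38 at depth 0
Step 2: declare a=2 at depth 0
Step 3: enter scope (depth=1)
Step 4: enter scope (depth=2)
Step 5: exit scope (depth=1)
Step 6: exit scope (depth=0)
Step 7: declare d=(read a)=2 at depth 0
Visible at query point: a=2 d=2 e=38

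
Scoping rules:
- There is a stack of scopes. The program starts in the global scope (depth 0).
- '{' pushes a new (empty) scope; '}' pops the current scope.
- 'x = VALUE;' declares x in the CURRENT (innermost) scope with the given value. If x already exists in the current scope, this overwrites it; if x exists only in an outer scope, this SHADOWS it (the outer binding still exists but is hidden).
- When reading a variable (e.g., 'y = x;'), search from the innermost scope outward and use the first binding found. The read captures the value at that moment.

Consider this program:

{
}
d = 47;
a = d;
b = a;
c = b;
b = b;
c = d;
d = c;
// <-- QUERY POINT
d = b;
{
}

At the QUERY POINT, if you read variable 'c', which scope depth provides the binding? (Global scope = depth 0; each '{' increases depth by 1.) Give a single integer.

Step 1: enter scope (depth=1)
Step 2: exit scope (depth=0)
Step 3: declare d=47 at depth 0
Step 4: declare a=(read d)=47 at depth 0
Step 5: declare b=(read a)=47 at depth 0
Step 6: declare c=(read b)=47 at depth 0
Step 7: declare b=(read b)=47 at depth 0
Step 8: declare c=(read d)=47 at depth 0
Step 9: declare d=(read c)=47 at depth 0
Visible at query point: a=47 b=47 c=47 d=47

Answer: 0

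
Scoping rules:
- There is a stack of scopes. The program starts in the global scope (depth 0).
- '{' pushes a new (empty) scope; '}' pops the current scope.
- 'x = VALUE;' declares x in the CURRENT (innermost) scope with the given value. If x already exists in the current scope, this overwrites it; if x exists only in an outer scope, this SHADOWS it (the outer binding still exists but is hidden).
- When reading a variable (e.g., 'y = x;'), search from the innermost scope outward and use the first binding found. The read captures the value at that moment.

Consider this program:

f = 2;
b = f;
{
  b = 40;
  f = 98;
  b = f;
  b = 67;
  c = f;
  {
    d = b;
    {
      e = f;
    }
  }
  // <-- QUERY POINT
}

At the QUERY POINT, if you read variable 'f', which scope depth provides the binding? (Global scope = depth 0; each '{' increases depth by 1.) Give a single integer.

Answer: 1

Derivation:
Step 1: declare f=2 at depth 0
Step 2: declare b=(read f)=2 at depth 0
Step 3: enter scope (depth=1)
Step 4: declare b=40 at depth 1
Step 5: declare f=98 at depth 1
Step 6: declare b=(read f)=98 at depth 1
Step 7: declare b=67 at depth 1
Step 8: declare c=(read f)=98 at depth 1
Step 9: enter scope (depth=2)
Step 10: declare d=(read b)=67 at depth 2
Step 11: enter scope (depth=3)
Step 12: declare e=(read f)=98 at depth 3
Step 13: exit scope (depth=2)
Step 14: exit scope (depth=1)
Visible at query point: b=67 c=98 f=98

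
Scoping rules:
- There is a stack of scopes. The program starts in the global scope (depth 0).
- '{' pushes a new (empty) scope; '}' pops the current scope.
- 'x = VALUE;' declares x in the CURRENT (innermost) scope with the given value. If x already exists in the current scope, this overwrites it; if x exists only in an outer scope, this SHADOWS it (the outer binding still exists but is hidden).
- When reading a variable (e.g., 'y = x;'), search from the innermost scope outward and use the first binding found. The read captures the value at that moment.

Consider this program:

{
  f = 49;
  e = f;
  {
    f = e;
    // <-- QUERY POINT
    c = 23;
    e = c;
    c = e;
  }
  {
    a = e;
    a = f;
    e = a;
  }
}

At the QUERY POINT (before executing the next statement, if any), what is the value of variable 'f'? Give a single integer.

Step 1: enter scope (depth=1)
Step 2: declare f=49 at depth 1
Step 3: declare e=(read f)=49 at depth 1
Step 4: enter scope (depth=2)
Step 5: declare f=(read e)=49 at depth 2
Visible at query point: e=49 f=49

Answer: 49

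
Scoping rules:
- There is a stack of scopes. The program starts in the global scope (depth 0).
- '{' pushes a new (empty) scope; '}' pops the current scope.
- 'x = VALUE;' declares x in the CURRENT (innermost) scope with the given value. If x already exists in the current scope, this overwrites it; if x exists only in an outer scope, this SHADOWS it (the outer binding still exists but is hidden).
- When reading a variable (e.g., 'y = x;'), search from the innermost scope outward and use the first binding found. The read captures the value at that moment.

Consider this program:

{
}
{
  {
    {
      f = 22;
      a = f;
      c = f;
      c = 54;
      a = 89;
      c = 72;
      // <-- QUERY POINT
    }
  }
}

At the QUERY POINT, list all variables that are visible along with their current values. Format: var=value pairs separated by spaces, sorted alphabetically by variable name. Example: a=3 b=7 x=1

Step 1: enter scope (depth=1)
Step 2: exit scope (depth=0)
Step 3: enter scope (depth=1)
Step 4: enter scope (depth=2)
Step 5: enter scope (depth=3)
Step 6: declare f=22 at depth 3
Step 7: declare a=(read f)=22 at depth 3
Step 8: declare c=(read f)=22 at depth 3
Step 9: declare c=54 at depth 3
Step 10: declare a=89 at depth 3
Step 11: declare c=72 at depth 3
Visible at query point: a=89 c=72 f=22

Answer: a=89 c=72 f=22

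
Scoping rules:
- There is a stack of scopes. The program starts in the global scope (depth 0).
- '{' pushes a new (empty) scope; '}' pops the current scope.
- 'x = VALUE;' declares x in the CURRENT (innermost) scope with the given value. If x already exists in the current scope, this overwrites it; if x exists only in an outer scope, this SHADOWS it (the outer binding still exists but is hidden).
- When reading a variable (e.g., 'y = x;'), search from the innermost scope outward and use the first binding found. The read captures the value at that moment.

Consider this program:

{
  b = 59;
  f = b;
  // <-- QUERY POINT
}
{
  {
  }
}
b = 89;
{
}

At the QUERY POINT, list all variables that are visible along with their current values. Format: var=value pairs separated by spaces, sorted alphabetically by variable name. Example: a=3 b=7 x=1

Step 1: enter scope (depth=1)
Step 2: declare b=59 at depth 1
Step 3: declare f=(read b)=59 at depth 1
Visible at query point: b=59 f=59

Answer: b=59 f=59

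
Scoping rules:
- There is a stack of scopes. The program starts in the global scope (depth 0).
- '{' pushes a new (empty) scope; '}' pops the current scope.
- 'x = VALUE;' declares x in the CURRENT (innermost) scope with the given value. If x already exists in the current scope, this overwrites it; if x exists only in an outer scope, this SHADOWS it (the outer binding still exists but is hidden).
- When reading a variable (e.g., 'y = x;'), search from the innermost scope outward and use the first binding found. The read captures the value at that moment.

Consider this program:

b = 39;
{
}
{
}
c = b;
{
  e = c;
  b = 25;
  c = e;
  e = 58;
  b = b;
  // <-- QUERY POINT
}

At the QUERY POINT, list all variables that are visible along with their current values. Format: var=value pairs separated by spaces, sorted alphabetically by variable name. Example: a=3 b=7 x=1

Answer: b=25 c=39 e=58

Derivation:
Step 1: declare b=39 at depth 0
Step 2: enter scope (depth=1)
Step 3: exit scope (depth=0)
Step 4: enter scope (depth=1)
Step 5: exit scope (depth=0)
Step 6: declare c=(read b)=39 at depth 0
Step 7: enter scope (depth=1)
Step 8: declare e=(read c)=39 at depth 1
Step 9: declare b=25 at depth 1
Step 10: declare c=(read e)=39 at depth 1
Step 11: declare e=58 at depth 1
Step 12: declare b=(read b)=25 at depth 1
Visible at query point: b=25 c=39 e=58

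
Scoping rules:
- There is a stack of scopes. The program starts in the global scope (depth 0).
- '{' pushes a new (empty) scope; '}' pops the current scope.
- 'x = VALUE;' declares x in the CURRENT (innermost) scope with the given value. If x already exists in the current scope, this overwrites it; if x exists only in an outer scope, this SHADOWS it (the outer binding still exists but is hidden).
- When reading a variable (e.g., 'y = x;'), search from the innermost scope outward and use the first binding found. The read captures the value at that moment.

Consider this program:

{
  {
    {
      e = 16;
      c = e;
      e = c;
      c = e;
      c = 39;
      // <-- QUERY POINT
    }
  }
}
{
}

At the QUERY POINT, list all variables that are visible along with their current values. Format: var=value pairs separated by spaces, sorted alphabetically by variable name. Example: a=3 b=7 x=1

Step 1: enter scope (depth=1)
Step 2: enter scope (depth=2)
Step 3: enter scope (depth=3)
Step 4: declare e=16 at depth 3
Step 5: declare c=(read e)=16 at depth 3
Step 6: declare e=(read c)=16 at depth 3
Step 7: declare c=(read e)=16 at depth 3
Step 8: declare c=39 at depth 3
Visible at query point: c=39 e=16

Answer: c=39 e=16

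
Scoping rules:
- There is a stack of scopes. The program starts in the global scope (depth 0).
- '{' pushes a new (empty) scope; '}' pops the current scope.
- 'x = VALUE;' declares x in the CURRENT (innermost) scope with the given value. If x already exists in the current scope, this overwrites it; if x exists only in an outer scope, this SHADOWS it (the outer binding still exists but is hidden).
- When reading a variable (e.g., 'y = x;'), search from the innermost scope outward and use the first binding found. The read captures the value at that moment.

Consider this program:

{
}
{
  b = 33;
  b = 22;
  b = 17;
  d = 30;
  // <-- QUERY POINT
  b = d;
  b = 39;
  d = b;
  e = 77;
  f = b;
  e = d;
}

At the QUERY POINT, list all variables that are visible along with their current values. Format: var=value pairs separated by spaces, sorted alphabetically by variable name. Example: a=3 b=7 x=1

Step 1: enter scope (depth=1)
Step 2: exit scope (depth=0)
Step 3: enter scope (depth=1)
Step 4: declare b=33 at depth 1
Step 5: declare b=22 at depth 1
Step 6: declare b=17 at depth 1
Step 7: declare d=30 at depth 1
Visible at query point: b=17 d=30

Answer: b=17 d=30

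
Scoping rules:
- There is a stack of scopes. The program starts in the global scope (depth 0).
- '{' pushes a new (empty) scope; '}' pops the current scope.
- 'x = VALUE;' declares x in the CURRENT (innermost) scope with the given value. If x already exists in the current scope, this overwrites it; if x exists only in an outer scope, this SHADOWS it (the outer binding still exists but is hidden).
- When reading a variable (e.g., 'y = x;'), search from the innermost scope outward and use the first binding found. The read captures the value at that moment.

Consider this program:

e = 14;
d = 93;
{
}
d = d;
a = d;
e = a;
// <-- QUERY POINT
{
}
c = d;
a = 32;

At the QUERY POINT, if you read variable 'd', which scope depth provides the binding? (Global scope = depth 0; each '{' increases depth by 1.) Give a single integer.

Step 1: declare e=14 at depth 0
Step 2: declare d=93 at depth 0
Step 3: enter scope (depth=1)
Step 4: exit scope (depth=0)
Step 5: declare d=(read d)=93 at depth 0
Step 6: declare a=(read d)=93 at depth 0
Step 7: declare e=(read a)=93 at depth 0
Visible at query point: a=93 d=93 e=93

Answer: 0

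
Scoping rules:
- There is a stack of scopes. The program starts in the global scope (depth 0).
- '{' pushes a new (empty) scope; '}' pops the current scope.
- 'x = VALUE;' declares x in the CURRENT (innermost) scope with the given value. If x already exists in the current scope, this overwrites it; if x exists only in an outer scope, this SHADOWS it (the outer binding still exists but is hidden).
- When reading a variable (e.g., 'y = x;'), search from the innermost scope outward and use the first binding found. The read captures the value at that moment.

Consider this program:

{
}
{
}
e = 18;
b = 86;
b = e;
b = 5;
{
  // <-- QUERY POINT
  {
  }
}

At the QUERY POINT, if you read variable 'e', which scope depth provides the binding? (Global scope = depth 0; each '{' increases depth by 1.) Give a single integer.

Answer: 0

Derivation:
Step 1: enter scope (depth=1)
Step 2: exit scope (depth=0)
Step 3: enter scope (depth=1)
Step 4: exit scope (depth=0)
Step 5: declare e=18 at depth 0
Step 6: declare b=86 at depth 0
Step 7: declare b=(read e)=18 at depth 0
Step 8: declare b=5 at depth 0
Step 9: enter scope (depth=1)
Visible at query point: b=5 e=18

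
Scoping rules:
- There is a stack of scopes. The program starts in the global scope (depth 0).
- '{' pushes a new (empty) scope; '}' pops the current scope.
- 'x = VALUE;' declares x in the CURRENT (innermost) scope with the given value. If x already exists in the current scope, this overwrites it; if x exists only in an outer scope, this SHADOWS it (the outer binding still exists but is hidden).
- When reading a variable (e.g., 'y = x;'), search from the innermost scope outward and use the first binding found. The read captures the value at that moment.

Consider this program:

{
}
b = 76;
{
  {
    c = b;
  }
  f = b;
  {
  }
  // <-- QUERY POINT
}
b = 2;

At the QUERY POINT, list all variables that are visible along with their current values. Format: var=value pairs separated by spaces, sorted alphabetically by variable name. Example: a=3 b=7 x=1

Step 1: enter scope (depth=1)
Step 2: exit scope (depth=0)
Step 3: declare b=76 at depth 0
Step 4: enter scope (depth=1)
Step 5: enter scope (depth=2)
Step 6: declare c=(read b)=76 at depth 2
Step 7: exit scope (depth=1)
Step 8: declare f=(read b)=76 at depth 1
Step 9: enter scope (depth=2)
Step 10: exit scope (depth=1)
Visible at query point: b=76 f=76

Answer: b=76 f=76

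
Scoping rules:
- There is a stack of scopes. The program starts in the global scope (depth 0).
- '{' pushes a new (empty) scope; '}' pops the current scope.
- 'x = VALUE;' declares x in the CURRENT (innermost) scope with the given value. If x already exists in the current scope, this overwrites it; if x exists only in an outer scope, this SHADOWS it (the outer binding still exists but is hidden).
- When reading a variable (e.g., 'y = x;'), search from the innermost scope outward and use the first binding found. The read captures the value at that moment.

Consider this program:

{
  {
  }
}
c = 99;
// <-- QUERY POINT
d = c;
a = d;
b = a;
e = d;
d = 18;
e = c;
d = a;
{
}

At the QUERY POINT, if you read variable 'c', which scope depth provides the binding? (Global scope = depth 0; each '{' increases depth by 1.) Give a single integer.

Step 1: enter scope (depth=1)
Step 2: enter scope (depth=2)
Step 3: exit scope (depth=1)
Step 4: exit scope (depth=0)
Step 5: declare c=99 at depth 0
Visible at query point: c=99

Answer: 0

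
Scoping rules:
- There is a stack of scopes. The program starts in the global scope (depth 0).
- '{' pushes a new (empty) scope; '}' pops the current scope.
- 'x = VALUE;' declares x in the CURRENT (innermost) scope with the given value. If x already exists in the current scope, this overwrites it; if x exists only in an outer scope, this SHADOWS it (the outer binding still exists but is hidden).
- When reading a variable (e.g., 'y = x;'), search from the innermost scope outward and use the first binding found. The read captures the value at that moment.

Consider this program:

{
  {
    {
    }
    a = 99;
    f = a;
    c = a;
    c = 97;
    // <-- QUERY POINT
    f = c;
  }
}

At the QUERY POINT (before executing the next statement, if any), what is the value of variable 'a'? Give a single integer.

Answer: 99

Derivation:
Step 1: enter scope (depth=1)
Step 2: enter scope (depth=2)
Step 3: enter scope (depth=3)
Step 4: exit scope (depth=2)
Step 5: declare a=99 at depth 2
Step 6: declare f=(read a)=99 at depth 2
Step 7: declare c=(read a)=99 at depth 2
Step 8: declare c=97 at depth 2
Visible at query point: a=99 c=97 f=99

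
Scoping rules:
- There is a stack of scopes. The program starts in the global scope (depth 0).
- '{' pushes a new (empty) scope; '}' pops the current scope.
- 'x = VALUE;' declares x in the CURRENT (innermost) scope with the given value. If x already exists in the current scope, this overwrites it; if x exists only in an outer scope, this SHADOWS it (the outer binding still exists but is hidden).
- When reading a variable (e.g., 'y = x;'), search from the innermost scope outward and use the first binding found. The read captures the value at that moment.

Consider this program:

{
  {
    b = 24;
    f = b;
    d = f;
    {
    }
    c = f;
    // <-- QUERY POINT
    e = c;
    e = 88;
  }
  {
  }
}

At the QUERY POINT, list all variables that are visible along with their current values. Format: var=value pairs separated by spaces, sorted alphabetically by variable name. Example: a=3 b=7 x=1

Step 1: enter scope (depth=1)
Step 2: enter scope (depth=2)
Step 3: declare b=24 at depth 2
Step 4: declare f=(read b)=24 at depth 2
Step 5: declare d=(read f)=24 at depth 2
Step 6: enter scope (depth=3)
Step 7: exit scope (depth=2)
Step 8: declare c=(read f)=24 at depth 2
Visible at query point: b=24 c=24 d=24 f=24

Answer: b=24 c=24 d=24 f=24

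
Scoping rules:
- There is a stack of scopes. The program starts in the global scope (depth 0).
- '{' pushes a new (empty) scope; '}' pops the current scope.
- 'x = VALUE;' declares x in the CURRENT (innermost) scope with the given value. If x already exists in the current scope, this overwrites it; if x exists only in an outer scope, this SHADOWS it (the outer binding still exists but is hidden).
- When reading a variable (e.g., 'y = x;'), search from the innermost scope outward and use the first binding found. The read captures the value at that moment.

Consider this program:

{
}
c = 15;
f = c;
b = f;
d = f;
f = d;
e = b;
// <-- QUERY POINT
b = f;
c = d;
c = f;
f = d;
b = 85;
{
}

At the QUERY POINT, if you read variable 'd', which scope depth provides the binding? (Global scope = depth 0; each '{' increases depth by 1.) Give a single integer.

Step 1: enter scope (depth=1)
Step 2: exit scope (depth=0)
Step 3: declare c=15 at depth 0
Step 4: declare f=(read c)=15 at depth 0
Step 5: declare b=(read f)=15 at depth 0
Step 6: declare d=(read f)=15 at depth 0
Step 7: declare f=(read d)=15 at depth 0
Step 8: declare e=(read b)=15 at depth 0
Visible at query point: b=15 c=15 d=15 e=15 f=15

Answer: 0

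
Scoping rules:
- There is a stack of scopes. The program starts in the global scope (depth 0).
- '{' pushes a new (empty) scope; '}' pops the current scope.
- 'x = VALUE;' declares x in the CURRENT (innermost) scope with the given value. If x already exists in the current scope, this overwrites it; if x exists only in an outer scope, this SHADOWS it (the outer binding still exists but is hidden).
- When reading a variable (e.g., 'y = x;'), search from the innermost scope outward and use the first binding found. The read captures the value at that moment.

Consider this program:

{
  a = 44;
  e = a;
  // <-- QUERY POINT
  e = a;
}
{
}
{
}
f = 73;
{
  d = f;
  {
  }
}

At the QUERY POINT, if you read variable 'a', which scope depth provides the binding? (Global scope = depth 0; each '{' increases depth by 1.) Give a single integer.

Answer: 1

Derivation:
Step 1: enter scope (depth=1)
Step 2: declare a=44 at depth 1
Step 3: declare e=(read a)=44 at depth 1
Visible at query point: a=44 e=44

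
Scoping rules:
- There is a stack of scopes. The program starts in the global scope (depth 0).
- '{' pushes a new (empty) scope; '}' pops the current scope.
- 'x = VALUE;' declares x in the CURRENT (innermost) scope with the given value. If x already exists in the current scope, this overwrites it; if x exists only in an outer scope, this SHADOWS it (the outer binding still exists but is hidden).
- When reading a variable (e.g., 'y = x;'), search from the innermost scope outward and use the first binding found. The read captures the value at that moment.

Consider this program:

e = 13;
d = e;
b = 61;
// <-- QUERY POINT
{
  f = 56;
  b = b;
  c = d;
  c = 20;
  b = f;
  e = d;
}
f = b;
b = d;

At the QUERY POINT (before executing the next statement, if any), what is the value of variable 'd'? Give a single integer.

Answer: 13

Derivation:
Step 1: declare e=13 at depth 0
Step 2: declare d=(read e)=13 at depth 0
Step 3: declare b=61 at depth 0
Visible at query point: b=61 d=13 e=13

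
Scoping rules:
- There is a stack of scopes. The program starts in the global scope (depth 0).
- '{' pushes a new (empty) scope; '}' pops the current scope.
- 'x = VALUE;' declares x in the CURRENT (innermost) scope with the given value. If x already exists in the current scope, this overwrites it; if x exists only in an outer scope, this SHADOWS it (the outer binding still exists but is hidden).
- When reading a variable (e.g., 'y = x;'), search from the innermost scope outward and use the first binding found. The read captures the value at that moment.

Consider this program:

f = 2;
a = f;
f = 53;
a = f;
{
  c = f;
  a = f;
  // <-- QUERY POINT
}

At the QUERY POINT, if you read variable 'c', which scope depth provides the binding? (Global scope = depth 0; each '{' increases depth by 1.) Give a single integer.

Step 1: declare f=2 at depth 0
Step 2: declare a=(read f)=2 at depth 0
Step 3: declare f=53 at depth 0
Step 4: declare a=(read f)=53 at depth 0
Step 5: enter scope (depth=1)
Step 6: declare c=(read f)=53 at depth 1
Step 7: declare a=(read f)=53 at depth 1
Visible at query point: a=53 c=53 f=53

Answer: 1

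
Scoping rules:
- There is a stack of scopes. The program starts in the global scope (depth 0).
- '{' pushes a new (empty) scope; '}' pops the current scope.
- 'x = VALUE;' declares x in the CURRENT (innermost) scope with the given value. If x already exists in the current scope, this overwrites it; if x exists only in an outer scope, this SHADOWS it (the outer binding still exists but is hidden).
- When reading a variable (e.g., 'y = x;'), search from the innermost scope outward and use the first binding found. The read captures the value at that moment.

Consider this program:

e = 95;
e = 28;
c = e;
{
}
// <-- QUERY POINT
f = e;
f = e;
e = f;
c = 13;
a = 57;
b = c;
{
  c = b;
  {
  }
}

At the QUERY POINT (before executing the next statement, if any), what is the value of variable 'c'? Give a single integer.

Answer: 28

Derivation:
Step 1: declare e=95 at depth 0
Step 2: declare e=28 at depth 0
Step 3: declare c=(read e)=28 at depth 0
Step 4: enter scope (depth=1)
Step 5: exit scope (depth=0)
Visible at query point: c=28 e=28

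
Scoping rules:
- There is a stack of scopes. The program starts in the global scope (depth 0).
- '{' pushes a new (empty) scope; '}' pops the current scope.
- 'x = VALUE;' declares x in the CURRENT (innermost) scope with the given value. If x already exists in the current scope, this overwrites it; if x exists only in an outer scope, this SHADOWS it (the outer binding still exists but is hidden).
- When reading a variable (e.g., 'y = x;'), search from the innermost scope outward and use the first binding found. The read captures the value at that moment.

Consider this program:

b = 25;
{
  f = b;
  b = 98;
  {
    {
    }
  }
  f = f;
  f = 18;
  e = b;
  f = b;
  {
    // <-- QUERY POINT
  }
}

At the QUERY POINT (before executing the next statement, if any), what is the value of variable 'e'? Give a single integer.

Step 1: declare b=25 at depth 0
Step 2: enter scope (depth=1)
Step 3: declare f=(read b)=25 at depth 1
Step 4: declare b=98 at depth 1
Step 5: enter scope (depth=2)
Step 6: enter scope (depth=3)
Step 7: exit scope (depth=2)
Step 8: exit scope (depth=1)
Step 9: declare f=(read f)=25 at depth 1
Step 10: declare f=18 at depth 1
Step 11: declare e=(read b)=98 at depth 1
Step 12: declare f=(read b)=98 at depth 1
Step 13: enter scope (depth=2)
Visible at query point: b=98 e=98 f=98

Answer: 98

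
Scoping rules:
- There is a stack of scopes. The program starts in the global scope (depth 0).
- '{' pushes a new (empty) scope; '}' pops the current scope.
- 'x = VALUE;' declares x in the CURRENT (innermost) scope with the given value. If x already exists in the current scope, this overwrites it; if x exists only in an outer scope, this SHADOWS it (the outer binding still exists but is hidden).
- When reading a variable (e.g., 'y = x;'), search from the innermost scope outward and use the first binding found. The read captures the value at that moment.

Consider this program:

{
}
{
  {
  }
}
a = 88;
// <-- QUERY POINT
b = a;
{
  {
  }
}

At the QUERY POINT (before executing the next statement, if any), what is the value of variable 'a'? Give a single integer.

Answer: 88

Derivation:
Step 1: enter scope (depth=1)
Step 2: exit scope (depth=0)
Step 3: enter scope (depth=1)
Step 4: enter scope (depth=2)
Step 5: exit scope (depth=1)
Step 6: exit scope (depth=0)
Step 7: declare a=88 at depth 0
Visible at query point: a=88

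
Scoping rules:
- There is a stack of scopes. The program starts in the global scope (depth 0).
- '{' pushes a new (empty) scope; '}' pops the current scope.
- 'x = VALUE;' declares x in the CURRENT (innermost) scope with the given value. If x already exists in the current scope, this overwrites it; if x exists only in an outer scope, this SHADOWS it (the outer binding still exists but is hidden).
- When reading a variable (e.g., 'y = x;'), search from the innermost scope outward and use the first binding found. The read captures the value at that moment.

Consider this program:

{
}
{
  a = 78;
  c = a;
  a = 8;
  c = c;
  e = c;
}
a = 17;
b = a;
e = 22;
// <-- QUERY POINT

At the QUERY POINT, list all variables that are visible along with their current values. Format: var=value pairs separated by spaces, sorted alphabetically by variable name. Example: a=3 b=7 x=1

Step 1: enter scope (depth=1)
Step 2: exit scope (depth=0)
Step 3: enter scope (depth=1)
Step 4: declare a=78 at depth 1
Step 5: declare c=(read a)=78 at depth 1
Step 6: declare a=8 at depth 1
Step 7: declare c=(read c)=78 at depth 1
Step 8: declare e=(read c)=78 at depth 1
Step 9: exit scope (depth=0)
Step 10: declare a=17 at depth 0
Step 11: declare b=(read a)=17 at depth 0
Step 12: declare e=22 at depth 0
Visible at query point: a=17 b=17 e=22

Answer: a=17 b=17 e=22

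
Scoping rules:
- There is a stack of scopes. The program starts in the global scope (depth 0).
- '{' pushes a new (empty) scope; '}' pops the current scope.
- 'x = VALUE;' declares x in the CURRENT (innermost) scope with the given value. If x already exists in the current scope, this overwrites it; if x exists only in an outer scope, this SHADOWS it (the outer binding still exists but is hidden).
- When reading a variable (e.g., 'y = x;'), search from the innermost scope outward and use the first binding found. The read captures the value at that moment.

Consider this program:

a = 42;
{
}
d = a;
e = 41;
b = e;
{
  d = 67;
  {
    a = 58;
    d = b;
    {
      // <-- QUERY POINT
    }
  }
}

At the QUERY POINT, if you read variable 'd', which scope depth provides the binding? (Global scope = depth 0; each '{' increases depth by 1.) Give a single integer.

Step 1: declare a=42 at depth 0
Step 2: enter scope (depth=1)
Step 3: exit scope (depth=0)
Step 4: declare d=(read a)=42 at depth 0
Step 5: declare e=41 at depth 0
Step 6: declare b=(read e)=41 at depth 0
Step 7: enter scope (depth=1)
Step 8: declare d=67 at depth 1
Step 9: enter scope (depth=2)
Step 10: declare a=58 at depth 2
Step 11: declare d=(read b)=41 at depth 2
Step 12: enter scope (depth=3)
Visible at query point: a=58 b=41 d=41 e=41

Answer: 2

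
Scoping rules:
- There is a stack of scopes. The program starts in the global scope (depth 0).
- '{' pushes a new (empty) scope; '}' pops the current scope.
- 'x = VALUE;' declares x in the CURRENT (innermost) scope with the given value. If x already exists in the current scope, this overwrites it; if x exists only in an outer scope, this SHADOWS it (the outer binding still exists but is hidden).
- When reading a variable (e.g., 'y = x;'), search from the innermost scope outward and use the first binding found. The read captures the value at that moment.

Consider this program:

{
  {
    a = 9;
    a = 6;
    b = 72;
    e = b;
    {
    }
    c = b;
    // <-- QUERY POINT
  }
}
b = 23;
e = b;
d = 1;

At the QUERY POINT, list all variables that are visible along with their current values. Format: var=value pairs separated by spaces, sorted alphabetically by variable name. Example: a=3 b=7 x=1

Answer: a=6 b=72 c=72 e=72

Derivation:
Step 1: enter scope (depth=1)
Step 2: enter scope (depth=2)
Step 3: declare a=9 at depth 2
Step 4: declare a=6 at depth 2
Step 5: declare b=72 at depth 2
Step 6: declare e=(read b)=72 at depth 2
Step 7: enter scope (depth=3)
Step 8: exit scope (depth=2)
Step 9: declare c=(read b)=72 at depth 2
Visible at query point: a=6 b=72 c=72 e=72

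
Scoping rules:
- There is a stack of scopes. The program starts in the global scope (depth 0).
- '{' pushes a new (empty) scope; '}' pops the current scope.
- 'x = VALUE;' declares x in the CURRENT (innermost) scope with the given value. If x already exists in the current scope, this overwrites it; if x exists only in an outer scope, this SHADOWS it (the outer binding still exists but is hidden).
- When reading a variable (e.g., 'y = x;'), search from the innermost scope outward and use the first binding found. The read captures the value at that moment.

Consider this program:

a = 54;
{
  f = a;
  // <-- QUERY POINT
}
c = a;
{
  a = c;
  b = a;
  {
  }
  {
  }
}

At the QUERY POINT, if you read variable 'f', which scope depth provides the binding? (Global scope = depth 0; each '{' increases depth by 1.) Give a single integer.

Answer: 1

Derivation:
Step 1: declare a=54 at depth 0
Step 2: enter scope (depth=1)
Step 3: declare f=(read a)=54 at depth 1
Visible at query point: a=54 f=54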